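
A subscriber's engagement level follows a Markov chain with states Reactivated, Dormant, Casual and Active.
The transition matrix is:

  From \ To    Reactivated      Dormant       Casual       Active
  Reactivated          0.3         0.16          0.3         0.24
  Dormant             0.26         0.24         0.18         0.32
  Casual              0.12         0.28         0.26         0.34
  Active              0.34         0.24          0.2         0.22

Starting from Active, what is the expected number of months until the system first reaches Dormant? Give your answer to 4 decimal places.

4.3932

Let t(s) be the expected number of months to first reach Dormant from state s, with t(Dormant) = 0. Conditioning on the first month:
t(Reactivated) = 1 + 0.3·t(Reactivated) + 0.3·t(Casual) + 0.24·t(Active)
t(Casual) = 1 + 0.12·t(Reactivated) + 0.26·t(Casual) + 0.34·t(Active)
t(Active) = 1 + 0.34·t(Reactivated) + 0.2·t(Casual) + 0.22·t(Active)
Solving: t(Reactivated) = 4.7061, t(Casual) = 4.1330, t(Active) = 4.3932.
Expected months from Active to Dormant: 4.3932.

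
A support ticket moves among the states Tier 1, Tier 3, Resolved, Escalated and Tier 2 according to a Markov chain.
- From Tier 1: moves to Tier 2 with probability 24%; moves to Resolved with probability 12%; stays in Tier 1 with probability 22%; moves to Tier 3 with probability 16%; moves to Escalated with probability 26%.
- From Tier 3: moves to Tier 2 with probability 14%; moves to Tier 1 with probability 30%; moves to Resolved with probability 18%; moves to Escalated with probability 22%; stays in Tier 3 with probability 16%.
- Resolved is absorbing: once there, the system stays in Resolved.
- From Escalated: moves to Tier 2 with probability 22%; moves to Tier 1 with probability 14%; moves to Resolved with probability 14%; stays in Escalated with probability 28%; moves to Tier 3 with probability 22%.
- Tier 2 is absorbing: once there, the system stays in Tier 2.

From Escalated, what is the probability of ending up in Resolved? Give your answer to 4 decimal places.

Let h(s) be the probability of absorption at Resolved starting from transient state s. Then h(Resolved) = 1 and h(Tier 2) = 0. By first-step analysis:
h(Tier 1) = 0.22·h(Tier 1) + 0.16·h(Tier 3) + 0.12·1 + 0.26·h(Escalated) + 0.24·0
h(Tier 3) = 0.3·h(Tier 1) + 0.16·h(Tier 3) + 0.18·1 + 0.22·h(Escalated) + 0.14·0
h(Escalated) = 0.14·h(Tier 1) + 0.22·h(Tier 3) + 0.14·1 + 0.28·h(Escalated) + 0.22·0
Solving: h(Tier 1) = 0.3844, h(Tier 3) = 0.4588, h(Escalated) = 0.4094.
Starting from Escalated, the probability is 0.4094.

0.4094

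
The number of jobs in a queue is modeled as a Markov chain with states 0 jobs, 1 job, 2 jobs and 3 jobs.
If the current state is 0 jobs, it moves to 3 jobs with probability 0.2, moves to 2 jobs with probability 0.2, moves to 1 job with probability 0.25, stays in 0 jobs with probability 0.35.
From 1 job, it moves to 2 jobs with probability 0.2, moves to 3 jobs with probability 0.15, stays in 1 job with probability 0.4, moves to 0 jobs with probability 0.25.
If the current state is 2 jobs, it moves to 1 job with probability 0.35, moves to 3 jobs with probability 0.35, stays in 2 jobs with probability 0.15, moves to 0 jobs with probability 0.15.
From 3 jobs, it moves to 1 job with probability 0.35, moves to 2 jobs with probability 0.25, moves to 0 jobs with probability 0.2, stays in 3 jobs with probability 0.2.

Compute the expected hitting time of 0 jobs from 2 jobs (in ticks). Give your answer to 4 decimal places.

Let t(s) be the expected number of ticks to first reach 0 jobs from state s, with t(0 jobs) = 0. Conditioning on the first tick:
t(1 job) = 1 + 0.4·t(1 job) + 0.2·t(2 jobs) + 0.15·t(3 jobs)
t(2 jobs) = 1 + 0.35·t(1 job) + 0.15·t(2 jobs) + 0.35·t(3 jobs)
t(3 jobs) = 1 + 0.35·t(1 job) + 0.25·t(2 jobs) + 0.2·t(3 jobs)
Solving: t(1 job) = 4.5455, t(2 jobs) = 5.0288, t(3 jobs) = 4.8101.
Expected ticks from 2 jobs to 0 jobs: 5.0288.

5.0288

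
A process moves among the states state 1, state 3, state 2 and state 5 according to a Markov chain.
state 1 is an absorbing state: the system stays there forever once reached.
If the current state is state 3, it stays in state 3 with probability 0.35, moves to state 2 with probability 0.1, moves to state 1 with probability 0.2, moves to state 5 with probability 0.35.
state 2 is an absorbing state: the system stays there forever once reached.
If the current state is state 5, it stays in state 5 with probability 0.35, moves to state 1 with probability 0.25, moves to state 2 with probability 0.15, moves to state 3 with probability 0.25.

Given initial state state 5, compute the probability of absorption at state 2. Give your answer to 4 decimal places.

0.3657

Let h(s) be the probability of absorption at state 2 starting from transient state s. Then h(state 2) = 1 and h(state 1) = 0. By first-step analysis:
h(state 3) = 0.2·0 + 0.35·h(state 3) + 0.1·1 + 0.35·h(state 5)
h(state 5) = 0.25·0 + 0.25·h(state 3) + 0.15·1 + 0.35·h(state 5)
Solving: h(state 3) = 0.3507, h(state 5) = 0.3657.
Starting from state 5, the probability is 0.3657.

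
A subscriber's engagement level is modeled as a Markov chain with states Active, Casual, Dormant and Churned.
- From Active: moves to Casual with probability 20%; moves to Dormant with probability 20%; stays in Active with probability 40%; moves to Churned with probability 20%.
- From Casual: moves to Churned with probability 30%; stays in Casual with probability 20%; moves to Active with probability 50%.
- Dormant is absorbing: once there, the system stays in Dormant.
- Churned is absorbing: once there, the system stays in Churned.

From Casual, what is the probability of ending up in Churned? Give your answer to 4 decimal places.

Let h(s) be the probability of absorption at Churned starting from transient state s. Then h(Churned) = 1 and h(Dormant) = 0. By first-step analysis:
h(Active) = 0.4·h(Active) + 0.2·h(Casual) + 0.2·0 + 0.2·1
h(Casual) = 0.5·h(Active) + 0.2·h(Casual) + 0.3·1
Solving: h(Active) = 0.5789, h(Casual) = 0.7368.
Starting from Casual, the probability is 0.7368.

0.7368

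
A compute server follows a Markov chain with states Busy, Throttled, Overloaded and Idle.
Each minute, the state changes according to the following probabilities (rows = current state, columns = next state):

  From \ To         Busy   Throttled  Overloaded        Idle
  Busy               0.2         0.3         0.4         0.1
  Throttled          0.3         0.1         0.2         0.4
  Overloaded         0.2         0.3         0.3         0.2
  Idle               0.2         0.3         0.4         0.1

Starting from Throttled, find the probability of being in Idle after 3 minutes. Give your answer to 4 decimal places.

Propagate the distribution vector 3 minutes from Throttled.
After 0 minutes: (0.0000, 1.0000, 0.0000, 0.0000)
After 1 minute: (0.3000, 0.1000, 0.2000, 0.4000)
After 2 minutes: (0.2100, 0.2800, 0.3600, 0.1500)
After 3 minutes: (0.2280, 0.2440, 0.3080, 0.2200)
P(in Idle after 3 minutes) = 0.2200

0.2200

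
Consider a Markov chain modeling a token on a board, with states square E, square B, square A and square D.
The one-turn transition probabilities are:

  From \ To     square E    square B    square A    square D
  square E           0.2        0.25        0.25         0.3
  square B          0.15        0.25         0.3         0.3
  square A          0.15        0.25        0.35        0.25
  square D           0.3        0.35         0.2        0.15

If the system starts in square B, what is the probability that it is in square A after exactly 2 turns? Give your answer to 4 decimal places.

0.2775

Propagate the distribution vector 2 turns from square B.
After 0 turns: (0.0000, 1.0000, 0.0000, 0.0000)
After 1 turn: (0.1500, 0.2500, 0.3000, 0.3000)
After 2 turns: (0.2025, 0.2800, 0.2775, 0.2400)
P(in square A after 2 turns) = 0.2775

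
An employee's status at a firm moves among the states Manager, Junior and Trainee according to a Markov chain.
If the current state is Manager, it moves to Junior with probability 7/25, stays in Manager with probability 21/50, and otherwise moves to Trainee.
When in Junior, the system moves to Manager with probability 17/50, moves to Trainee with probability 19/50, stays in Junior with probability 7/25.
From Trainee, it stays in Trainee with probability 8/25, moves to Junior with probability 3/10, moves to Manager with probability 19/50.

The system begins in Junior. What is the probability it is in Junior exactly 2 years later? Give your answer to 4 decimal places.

Sum over the intermediate state after 1 year:
P = P(Junior→Manager)·P(Manager→Junior) + P(Junior→Junior)·P(Junior→Junior) + P(Junior→Trainee)·P(Trainee→Junior)
  = 0.34×0.28 + 0.28×0.28 + 0.38×0.3
  = 0.0952 + 0.0784 + 0.1140 = 0.2876

0.2876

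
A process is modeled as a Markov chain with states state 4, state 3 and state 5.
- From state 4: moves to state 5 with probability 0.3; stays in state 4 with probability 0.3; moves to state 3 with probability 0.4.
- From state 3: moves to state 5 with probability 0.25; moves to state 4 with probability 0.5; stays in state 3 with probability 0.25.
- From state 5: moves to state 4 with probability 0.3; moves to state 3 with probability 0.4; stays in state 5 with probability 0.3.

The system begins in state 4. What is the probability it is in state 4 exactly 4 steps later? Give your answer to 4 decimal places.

0.3698

Propagate the distribution vector 4 steps from state 4.
After 0 steps: (1.0000, 0.0000, 0.0000)
After 1 step: (0.3000, 0.4000, 0.3000)
After 2 steps: (0.3800, 0.3400, 0.2800)
After 3 steps: (0.3680, 0.3490, 0.2830)
After 4 steps: (0.3698, 0.3477, 0.2826)
P(in state 4 after 4 steps) = 0.3698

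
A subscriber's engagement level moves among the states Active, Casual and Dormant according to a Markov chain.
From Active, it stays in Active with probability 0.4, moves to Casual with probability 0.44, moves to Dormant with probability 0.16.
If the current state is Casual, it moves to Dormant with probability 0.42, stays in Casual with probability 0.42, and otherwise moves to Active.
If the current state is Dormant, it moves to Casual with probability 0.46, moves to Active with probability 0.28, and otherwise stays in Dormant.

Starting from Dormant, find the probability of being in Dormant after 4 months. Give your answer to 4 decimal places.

0.3041

Propagate the distribution vector 4 months from Dormant.
After 0 months: (0.0000, 0.0000, 1.0000)
After 1 month: (0.2800, 0.4600, 0.2600)
After 2 months: (0.2584, 0.4360, 0.3056)
After 3 months: (0.2587, 0.4374, 0.3039)
After 4 months: (0.2586, 0.4373, 0.3041)
P(in Dormant after 4 months) = 0.3041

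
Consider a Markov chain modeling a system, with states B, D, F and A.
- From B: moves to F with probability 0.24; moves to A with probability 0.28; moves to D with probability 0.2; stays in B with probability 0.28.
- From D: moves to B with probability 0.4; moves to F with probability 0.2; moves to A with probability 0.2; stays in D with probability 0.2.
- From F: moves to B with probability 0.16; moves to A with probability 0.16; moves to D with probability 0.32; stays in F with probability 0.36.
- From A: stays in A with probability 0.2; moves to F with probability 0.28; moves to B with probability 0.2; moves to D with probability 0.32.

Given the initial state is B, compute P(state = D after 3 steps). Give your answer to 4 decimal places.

0.2582

Propagate the distribution vector 3 steps from B.
After 0 steps: (1.0000, 0.0000, 0.0000, 0.0000)
After 1 step: (0.2800, 0.2000, 0.2400, 0.2800)
After 2 steps: (0.2528, 0.2624, 0.2720, 0.2128)
After 3 steps: (0.2618, 0.2582, 0.2707, 0.2093)
P(in D after 3 steps) = 0.2582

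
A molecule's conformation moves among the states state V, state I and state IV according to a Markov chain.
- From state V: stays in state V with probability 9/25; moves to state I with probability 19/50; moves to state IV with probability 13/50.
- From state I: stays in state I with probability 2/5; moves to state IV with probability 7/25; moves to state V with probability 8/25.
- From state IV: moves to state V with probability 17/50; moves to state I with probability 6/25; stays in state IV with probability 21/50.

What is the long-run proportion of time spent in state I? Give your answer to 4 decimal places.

Let the stationary distribution be π with π = πP and π_1 + π_2 + π_3 = 1.
π_1 = 0.36·π_1 + 0.32·π_2 + 0.34·π_3
π_2 = 0.38·π_1 + 0.4·π_2 + 0.24·π_3
Solving with the normalization constraint gives π = (0.3400, 0.3424, 0.3177).
So the stationary probability of state I is 0.3424.

0.3424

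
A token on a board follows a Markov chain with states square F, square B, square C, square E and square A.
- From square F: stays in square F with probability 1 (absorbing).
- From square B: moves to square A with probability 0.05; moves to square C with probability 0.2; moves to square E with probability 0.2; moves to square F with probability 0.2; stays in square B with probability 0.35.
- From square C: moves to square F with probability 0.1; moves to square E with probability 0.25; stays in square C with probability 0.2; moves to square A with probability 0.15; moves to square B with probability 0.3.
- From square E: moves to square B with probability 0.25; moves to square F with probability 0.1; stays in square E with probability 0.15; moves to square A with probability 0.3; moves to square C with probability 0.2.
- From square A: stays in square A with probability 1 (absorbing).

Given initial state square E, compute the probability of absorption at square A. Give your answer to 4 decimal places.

0.6054

Let h(s) be the probability of absorption at square A starting from transient state s. Then h(square A) = 1 and h(square F) = 0. By first-step analysis:
h(square B) = 0.2·0 + 0.35·h(square B) + 0.2·h(square C) + 0.2·h(square E) + 0.05·1
h(square C) = 0.1·0 + 0.3·h(square B) + 0.2·h(square C) + 0.25·h(square E) + 0.15·1
h(square E) = 0.1·0 + 0.25·h(square B) + 0.2·h(square C) + 0.15·h(square E) + 0.3·1
Solving: h(square B) = 0.4286, h(square C) = 0.5374, h(square E) = 0.6054.
Starting from square E, the probability is 0.6054.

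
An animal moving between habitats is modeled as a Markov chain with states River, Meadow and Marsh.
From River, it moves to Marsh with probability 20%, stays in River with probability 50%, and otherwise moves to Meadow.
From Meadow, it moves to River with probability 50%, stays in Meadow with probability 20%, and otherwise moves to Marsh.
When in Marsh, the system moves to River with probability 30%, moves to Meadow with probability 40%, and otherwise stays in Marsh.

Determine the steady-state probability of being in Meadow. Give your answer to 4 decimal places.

0.2959

Let the stationary distribution be π with π = πP and π_1 + π_2 + π_3 = 1.
π_1 = 0.5·π_1 + 0.5·π_2 + 0.3·π_3
π_2 = 0.3·π_1 + 0.2·π_2 + 0.4·π_3
Solving with the normalization constraint gives π = (0.4490, 0.2959, 0.2551).
So the stationary probability of Meadow is 0.2959.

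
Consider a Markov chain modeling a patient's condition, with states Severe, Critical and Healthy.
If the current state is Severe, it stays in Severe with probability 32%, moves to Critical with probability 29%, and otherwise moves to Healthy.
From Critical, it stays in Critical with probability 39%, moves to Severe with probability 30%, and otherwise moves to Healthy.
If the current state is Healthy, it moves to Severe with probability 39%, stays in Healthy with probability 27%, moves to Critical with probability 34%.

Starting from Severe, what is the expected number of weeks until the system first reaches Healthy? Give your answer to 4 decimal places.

Let t(s) be the expected number of weeks to first reach Healthy from state s, with t(Healthy) = 0. Conditioning on the first week:
t(Severe) = 1 + 0.32·t(Severe) + 0.29·t(Critical)
t(Critical) = 1 + 0.3·t(Severe) + 0.39·t(Critical)
Solving: t(Severe) = 2.7456, t(Critical) = 2.9896.
Expected weeks from Severe to Healthy: 2.7456.

2.7456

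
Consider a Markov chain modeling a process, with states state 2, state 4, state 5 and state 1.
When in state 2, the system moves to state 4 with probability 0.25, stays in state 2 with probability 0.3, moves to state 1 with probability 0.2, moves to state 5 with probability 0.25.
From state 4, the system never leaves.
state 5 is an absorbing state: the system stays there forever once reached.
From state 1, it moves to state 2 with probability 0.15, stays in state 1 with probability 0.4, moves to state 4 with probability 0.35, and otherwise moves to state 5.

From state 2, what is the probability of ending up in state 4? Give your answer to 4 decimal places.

Let h(s) be the probability of absorption at state 4 starting from transient state s. Then h(state 4) = 1 and h(state 5) = 0. By first-step analysis:
h(state 2) = 0.3·h(state 2) + 0.25·1 + 0.25·0 + 0.2·h(state 1)
h(state 1) = 0.15·h(state 2) + 0.35·1 + 0.1·0 + 0.4·h(state 1)
Solving: h(state 2) = 0.5641, h(state 1) = 0.7244.
Starting from state 2, the probability is 0.5641.

0.5641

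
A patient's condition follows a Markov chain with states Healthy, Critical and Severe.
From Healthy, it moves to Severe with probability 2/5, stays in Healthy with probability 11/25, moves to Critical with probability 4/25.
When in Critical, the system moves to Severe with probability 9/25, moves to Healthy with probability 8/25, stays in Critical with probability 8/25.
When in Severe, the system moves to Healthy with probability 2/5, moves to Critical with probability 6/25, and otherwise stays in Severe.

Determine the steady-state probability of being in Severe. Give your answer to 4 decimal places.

Let the stationary distribution be π with π = πP and π_1 + π_2 + π_3 = 1.
π_1 = 0.44·π_1 + 0.32·π_2 + 0.4·π_3
π_2 = 0.16·π_1 + 0.32·π_2 + 0.24·π_3
Solving with the normalization constraint gives π = (0.3978, 0.2263, 0.3759).
So the stationary probability of Severe is 0.3759.

0.3759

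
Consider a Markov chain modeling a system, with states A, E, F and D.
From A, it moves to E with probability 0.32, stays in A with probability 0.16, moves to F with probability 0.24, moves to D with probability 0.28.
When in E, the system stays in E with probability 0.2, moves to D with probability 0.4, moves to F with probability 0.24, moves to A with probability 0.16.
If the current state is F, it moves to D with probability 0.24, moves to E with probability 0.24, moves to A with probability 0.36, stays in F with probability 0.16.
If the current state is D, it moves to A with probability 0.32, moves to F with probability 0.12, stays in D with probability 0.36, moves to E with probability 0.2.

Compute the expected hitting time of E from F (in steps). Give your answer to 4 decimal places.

3.9714

Let t(s) be the expected number of steps to first reach E from state s, with t(E) = 0. Conditioning on the first step:
t(A) = 1 + 0.16·t(A) + 0.24·t(F) + 0.28·t(D)
t(F) = 1 + 0.36·t(A) + 0.16·t(F) + 0.24·t(D)
t(D) = 1 + 0.32·t(A) + 0.12·t(F) + 0.36·t(D)
Solving: t(A) = 3.7130, t(F) = 3.9714, t(D) = 4.1637.
Expected steps from F to E: 3.9714.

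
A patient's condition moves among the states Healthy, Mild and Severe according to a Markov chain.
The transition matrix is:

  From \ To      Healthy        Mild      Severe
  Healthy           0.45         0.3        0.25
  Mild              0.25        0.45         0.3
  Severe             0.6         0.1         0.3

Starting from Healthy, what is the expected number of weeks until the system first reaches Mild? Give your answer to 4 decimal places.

4.0426

Let t(s) be the expected number of weeks to first reach Mild from state s, with t(Mild) = 0. Conditioning on the first week:
t(Healthy) = 1 + 0.45·t(Healthy) + 0.25·t(Severe)
t(Severe) = 1 + 0.6·t(Healthy) + 0.3·t(Severe)
Solving: t(Healthy) = 4.0426, t(Severe) = 4.8936.
Expected weeks from Healthy to Mild: 4.0426.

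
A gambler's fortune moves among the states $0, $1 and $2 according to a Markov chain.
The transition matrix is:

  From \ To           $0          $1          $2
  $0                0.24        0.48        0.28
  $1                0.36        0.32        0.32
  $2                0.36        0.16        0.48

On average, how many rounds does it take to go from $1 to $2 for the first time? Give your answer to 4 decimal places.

3.2558

Let t(s) be the expected number of rounds to first reach $2 from state s, with t($2) = 0. Conditioning on the first round:
t($0) = 1 + 0.24·t($0) + 0.48·t($1)
t($1) = 1 + 0.36·t($0) + 0.32·t($1)
Solving: t($0) = 3.3721, t($1) = 3.2558.
Expected rounds from $1 to $2: 3.2558.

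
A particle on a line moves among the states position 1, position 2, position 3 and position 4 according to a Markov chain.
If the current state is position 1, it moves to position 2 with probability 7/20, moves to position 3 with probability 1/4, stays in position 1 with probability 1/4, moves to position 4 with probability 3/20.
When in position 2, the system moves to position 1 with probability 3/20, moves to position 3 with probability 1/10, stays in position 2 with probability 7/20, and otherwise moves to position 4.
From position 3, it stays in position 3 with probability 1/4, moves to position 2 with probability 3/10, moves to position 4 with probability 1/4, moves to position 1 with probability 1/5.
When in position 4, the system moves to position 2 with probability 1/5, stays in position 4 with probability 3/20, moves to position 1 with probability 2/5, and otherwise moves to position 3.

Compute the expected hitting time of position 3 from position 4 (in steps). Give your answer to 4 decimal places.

Let t(s) be the expected number of steps to first reach position 3 from state s, with t(position 3) = 0. Conditioning on the first step:
t(position 1) = 1 + 0.25·t(position 1) + 0.35·t(position 2) + 0.15·t(position 4)
t(position 2) = 1 + 0.15·t(position 1) + 0.35·t(position 2) + 0.4·t(position 4)
t(position 4) = 1 + 0.4·t(position 1) + 0.2·t(position 2) + 0.15·t(position 4)
Solving: t(position 1) = 4.9346, t(position 2) = 5.6480, t(position 4) = 4.8276.
Expected steps from position 4 to position 3: 4.8276.

4.8276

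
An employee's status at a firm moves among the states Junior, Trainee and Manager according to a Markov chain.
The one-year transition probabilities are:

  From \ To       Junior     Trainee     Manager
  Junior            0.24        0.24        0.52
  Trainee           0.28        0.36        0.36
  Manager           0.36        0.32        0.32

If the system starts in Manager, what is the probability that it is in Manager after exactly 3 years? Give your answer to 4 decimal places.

Propagate the distribution vector 3 years from Manager.
After 0 years: (0.0000, 0.0000, 1.0000)
After 1 year: (0.3600, 0.3200, 0.3200)
After 2 years: (0.2912, 0.3040, 0.4048)
After 3 years: (0.3007, 0.3089, 0.3904)
P(in Manager after 3 years) = 0.3904

0.3904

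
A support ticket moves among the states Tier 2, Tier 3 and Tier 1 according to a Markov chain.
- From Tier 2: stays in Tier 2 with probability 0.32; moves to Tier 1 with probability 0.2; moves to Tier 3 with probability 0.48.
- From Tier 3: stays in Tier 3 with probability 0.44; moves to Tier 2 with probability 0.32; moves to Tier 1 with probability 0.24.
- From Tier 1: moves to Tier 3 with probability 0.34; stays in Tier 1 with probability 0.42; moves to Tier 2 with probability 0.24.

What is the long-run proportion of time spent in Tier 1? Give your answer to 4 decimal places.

Let the stationary distribution be π with π = πP and π_1 + π_2 + π_3 = 1.
π_1 = 0.32·π_1 + 0.32·π_2 + 0.24·π_3
π_2 = 0.48·π_1 + 0.44·π_2 + 0.34·π_3
Solving with the normalization constraint gives π = (0.2977, 0.4241, 0.2782).
So the stationary probability of Tier 1 is 0.2782.

0.2782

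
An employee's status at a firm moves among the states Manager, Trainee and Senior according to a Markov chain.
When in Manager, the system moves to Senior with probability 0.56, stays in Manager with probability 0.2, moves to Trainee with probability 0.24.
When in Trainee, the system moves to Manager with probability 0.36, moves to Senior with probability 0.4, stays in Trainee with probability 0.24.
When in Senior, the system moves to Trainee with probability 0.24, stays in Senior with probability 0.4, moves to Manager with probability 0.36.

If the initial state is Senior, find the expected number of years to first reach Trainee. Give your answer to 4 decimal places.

Let t(s) be the expected number of years to first reach Trainee from state s, with t(Trainee) = 0. Conditioning on the first year:
t(Manager) = 1 + 0.2·t(Manager) + 0.56·t(Senior)
t(Senior) = 1 + 0.36·t(Manager) + 0.4·t(Senior)
Solving: t(Manager) = 4.1667, t(Senior) = 4.1667.
Expected years from Senior to Trainee: 4.1667.

4.1667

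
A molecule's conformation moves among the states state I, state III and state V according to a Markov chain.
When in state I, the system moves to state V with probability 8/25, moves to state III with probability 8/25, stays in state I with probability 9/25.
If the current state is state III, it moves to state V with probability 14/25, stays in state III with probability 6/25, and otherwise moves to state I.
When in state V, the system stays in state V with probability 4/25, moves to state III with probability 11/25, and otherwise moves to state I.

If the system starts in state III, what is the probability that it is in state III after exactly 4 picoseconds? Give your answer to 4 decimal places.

0.3375

Propagate the distribution vector 4 picoseconds from state III.
After 0 picoseconds: (0.0000, 1.0000, 0.0000)
After 1 picosecond: (0.2000, 0.2400, 0.5600)
After 2 picoseconds: (0.3440, 0.3680, 0.2880)
After 3 picoseconds: (0.3126, 0.3251, 0.3622)
After 4 picoseconds: (0.3225, 0.3375, 0.3401)
P(in state III after 4 picoseconds) = 0.3375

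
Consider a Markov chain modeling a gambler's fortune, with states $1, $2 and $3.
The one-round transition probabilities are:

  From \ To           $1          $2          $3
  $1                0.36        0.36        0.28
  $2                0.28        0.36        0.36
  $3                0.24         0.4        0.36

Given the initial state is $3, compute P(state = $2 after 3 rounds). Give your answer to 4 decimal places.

Propagate the distribution vector 3 rounds from $3.
After 0 rounds: (0.0000, 0.0000, 1.0000)
After 1 round: (0.2400, 0.4000, 0.3600)
After 2 rounds: (0.2848, 0.3744, 0.3408)
After 3 rounds: (0.2892, 0.3736, 0.3372)
P(in $2 after 3 rounds) = 0.3736

0.3736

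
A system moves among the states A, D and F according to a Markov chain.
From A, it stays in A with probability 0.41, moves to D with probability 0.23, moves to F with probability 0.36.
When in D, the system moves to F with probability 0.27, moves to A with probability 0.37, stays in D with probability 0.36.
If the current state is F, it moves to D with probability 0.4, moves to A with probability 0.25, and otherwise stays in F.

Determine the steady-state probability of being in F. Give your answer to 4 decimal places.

Let the stationary distribution be π with π = πP and π_1 + π_2 + π_3 = 1.
π_1 = 0.41·π_1 + 0.37·π_2 + 0.25·π_3
π_2 = 0.23·π_1 + 0.36·π_2 + 0.4·π_3
Solving with the normalization constraint gives π = (0.3445, 0.3283, 0.3272).
So the stationary probability of F is 0.3272.

0.3272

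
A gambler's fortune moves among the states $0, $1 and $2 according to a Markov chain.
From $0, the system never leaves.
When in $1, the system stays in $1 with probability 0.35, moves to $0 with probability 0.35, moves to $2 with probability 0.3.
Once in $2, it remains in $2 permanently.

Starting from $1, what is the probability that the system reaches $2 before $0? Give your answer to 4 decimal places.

Let h(s) be the probability of absorption at $2 starting from transient state s. Then h($2) = 1 and h($0) = 0. By first-step analysis:
h($1) = 0.35·0 + 0.35·h($1) + 0.3·1
Solving: h($1) = 0.4615.
Starting from $1, the probability is 0.4615.

0.4615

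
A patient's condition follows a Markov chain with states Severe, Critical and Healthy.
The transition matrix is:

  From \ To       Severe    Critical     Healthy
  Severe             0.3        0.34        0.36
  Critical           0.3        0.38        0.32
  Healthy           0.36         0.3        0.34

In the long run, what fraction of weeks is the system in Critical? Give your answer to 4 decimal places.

0.3400

Let the stationary distribution be π with π = πP and π_1 + π_2 + π_3 = 1.
π_1 = 0.3·π_1 + 0.3·π_2 + 0.36·π_3
π_2 = 0.34·π_1 + 0.38·π_2 + 0.3·π_3
Solving with the normalization constraint gives π = (0.3204, 0.3400, 0.3396).
So the stationary probability of Critical is 0.3400.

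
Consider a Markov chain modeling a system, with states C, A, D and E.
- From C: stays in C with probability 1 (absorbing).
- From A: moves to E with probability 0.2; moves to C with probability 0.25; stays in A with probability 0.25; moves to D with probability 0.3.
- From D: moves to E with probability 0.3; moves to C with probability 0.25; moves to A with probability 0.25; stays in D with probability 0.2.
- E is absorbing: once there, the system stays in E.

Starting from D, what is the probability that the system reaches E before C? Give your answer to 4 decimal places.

Let h(s) be the probability of absorption at E starting from transient state s. Then h(E) = 1 and h(C) = 0. By first-step analysis:
h(A) = 0.25·0 + 0.25·h(A) + 0.3·h(D) + 0.2·1
h(D) = 0.25·0 + 0.25·h(A) + 0.2·h(D) + 0.3·1
Solving: h(A) = 0.4762, h(D) = 0.5238.
Starting from D, the probability is 0.5238.

0.5238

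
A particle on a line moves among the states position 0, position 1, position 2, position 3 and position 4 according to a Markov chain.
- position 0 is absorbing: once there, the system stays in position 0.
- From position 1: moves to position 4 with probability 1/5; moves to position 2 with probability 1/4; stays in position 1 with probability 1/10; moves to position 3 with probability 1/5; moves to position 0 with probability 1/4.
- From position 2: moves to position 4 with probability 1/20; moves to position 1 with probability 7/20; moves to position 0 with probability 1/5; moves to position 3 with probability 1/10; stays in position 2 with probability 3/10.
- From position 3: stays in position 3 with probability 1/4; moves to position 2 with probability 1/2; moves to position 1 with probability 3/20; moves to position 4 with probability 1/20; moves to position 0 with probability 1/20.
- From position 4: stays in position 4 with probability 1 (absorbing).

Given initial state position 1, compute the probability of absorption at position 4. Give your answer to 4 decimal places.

0.3893

Let h(s) be the probability of absorption at position 4 starting from transient state s. Then h(position 4) = 1 and h(position 0) = 0. By first-step analysis:
h(position 1) = 0.25·0 + 0.1·h(position 1) + 0.25·h(position 2) + 0.2·h(position 3) + 0.2·1
h(position 2) = 0.2·0 + 0.35·h(position 1) + 0.3·h(position 2) + 0.1·h(position 3) + 0.05·1
h(position 3) = 0.05·0 + 0.15·h(position 1) + 0.5·h(position 2) + 0.25·h(position 3) + 0.05·1
Solving: h(position 1) = 0.3893, h(position 2) = 0.3169, h(position 3) = 0.3558.
Starting from position 1, the probability is 0.3893.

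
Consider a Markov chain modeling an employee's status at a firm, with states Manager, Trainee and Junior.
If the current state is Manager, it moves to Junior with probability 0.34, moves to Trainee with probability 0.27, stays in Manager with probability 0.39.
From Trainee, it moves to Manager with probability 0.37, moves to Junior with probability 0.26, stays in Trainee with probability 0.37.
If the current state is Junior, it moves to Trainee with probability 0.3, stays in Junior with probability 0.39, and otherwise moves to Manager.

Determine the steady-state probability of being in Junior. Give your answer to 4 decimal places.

Let the stationary distribution be π with π = πP and π_1 + π_2 + π_3 = 1.
π_1 = 0.39·π_1 + 0.37·π_2 + 0.31·π_3
π_2 = 0.27·π_1 + 0.37·π_2 + 0.3·π_3
Solving with the normalization constraint gives π = (0.3572, 0.3111, 0.3317).
So the stationary probability of Junior is 0.3317.

0.3317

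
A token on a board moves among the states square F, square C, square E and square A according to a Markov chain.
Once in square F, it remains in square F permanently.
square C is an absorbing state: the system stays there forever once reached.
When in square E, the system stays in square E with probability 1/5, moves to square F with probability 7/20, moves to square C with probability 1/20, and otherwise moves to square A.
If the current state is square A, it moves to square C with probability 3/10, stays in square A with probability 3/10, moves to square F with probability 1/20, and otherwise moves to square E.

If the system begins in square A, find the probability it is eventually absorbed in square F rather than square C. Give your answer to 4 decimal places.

Let h(s) be the probability of absorption at square F starting from transient state s. Then h(square F) = 1 and h(square C) = 0. By first-step analysis:
h(square E) = 0.35·1 + 0.05·0 + 0.2·h(square E) + 0.4·h(square A)
h(square A) = 0.05·1 + 0.3·0 + 0.35·h(square E) + 0.3·h(square A)
Solving: h(square E) = 0.6310, h(square A) = 0.3869.
Starting from square A, the probability is 0.3869.

0.3869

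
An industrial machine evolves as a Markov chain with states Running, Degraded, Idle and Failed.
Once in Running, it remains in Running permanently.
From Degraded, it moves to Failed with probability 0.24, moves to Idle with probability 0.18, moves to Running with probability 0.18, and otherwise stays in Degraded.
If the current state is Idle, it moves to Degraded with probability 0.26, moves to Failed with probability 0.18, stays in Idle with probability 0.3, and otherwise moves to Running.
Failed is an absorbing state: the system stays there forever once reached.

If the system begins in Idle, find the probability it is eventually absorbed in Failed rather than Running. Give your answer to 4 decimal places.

0.4566

Let h(s) be the probability of absorption at Failed starting from transient state s. Then h(Failed) = 1 and h(Running) = 0. By first-step analysis:
h(Degraded) = 0.18·0 + 0.4·h(Degraded) + 0.18·h(Idle) + 0.24·1
h(Idle) = 0.26·0 + 0.26·h(Degraded) + 0.3·h(Idle) + 0.18·1
Solving: h(Degraded) = 0.5370, h(Idle) = 0.4566.
Starting from Idle, the probability is 0.4566.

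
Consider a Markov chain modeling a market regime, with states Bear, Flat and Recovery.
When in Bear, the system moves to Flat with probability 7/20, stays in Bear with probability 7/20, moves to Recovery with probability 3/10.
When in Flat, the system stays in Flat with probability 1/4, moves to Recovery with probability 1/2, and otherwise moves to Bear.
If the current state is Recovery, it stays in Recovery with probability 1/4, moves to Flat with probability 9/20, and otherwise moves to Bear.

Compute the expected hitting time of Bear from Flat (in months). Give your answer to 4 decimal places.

Let t(s) be the expected number of months to first reach Bear from state s, with t(Bear) = 0. Conditioning on the first month:
t(Flat) = 1 + 0.25·t(Flat) + 0.5·t(Recovery)
t(Recovery) = 1 + 0.45·t(Flat) + 0.25·t(Recovery)
Solving: t(Flat) = 3.7037, t(Recovery) = 3.5556.
Expected months from Flat to Bear: 3.7037.

3.7037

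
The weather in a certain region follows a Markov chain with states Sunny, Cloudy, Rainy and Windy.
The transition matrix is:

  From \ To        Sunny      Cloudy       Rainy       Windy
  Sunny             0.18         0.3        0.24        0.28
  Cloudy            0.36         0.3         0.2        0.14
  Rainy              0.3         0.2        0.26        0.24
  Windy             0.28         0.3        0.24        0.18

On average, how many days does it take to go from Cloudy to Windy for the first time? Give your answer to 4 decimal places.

4.9108

Let t(s) be the expected number of days to first reach Windy from state s, with t(Windy) = 0. Conditioning on the first day:
t(Sunny) = 1 + 0.18·t(Sunny) + 0.3·t(Cloudy) + 0.24·t(Rainy)
t(Cloudy) = 1 + 0.36·t(Sunny) + 0.3·t(Cloudy) + 0.2·t(Rainy)
t(Rainy) = 1 + 0.3·t(Sunny) + 0.2·t(Cloudy) + 0.26·t(Rainy)
Solving: t(Sunny) = 4.3117, t(Cloudy) = 4.9108, t(Rainy) = 4.4266.
Expected days from Cloudy to Windy: 4.9108.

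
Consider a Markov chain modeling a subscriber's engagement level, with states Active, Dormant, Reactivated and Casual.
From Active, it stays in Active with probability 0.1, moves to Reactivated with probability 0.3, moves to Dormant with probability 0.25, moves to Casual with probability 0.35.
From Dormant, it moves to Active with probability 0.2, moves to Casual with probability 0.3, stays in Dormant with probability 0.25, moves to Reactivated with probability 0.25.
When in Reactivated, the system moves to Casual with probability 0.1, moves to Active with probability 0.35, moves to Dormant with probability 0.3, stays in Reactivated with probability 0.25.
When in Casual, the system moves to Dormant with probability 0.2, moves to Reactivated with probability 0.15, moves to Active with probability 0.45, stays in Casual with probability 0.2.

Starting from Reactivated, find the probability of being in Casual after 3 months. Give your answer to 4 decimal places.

0.2341

Propagate the distribution vector 3 months from Reactivated.
After 0 months: (0.0000, 0.0000, 1.0000, 0.0000)
After 1 month: (0.3500, 0.3000, 0.2500, 0.1000)
After 2 months: (0.2275, 0.2575, 0.2575, 0.2575)
After 3 months: (0.2803, 0.2500, 0.2356, 0.2341)
P(in Casual after 3 months) = 0.2341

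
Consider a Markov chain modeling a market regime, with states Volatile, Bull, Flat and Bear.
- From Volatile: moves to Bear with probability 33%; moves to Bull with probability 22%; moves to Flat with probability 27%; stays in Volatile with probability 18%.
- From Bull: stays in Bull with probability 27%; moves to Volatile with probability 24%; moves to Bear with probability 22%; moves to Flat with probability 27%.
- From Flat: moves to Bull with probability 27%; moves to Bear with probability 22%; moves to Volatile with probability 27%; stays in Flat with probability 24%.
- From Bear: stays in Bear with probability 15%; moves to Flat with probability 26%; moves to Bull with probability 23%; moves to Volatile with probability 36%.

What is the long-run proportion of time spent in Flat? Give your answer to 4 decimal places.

Let the stationary distribution be π with π = πP and π_1 + π_2 + π_3 + π_4 = 1.
π_1 = 0.18·π_1 + 0.24·π_2 + 0.27·π_3 + 0.36·π_4
π_2 = 0.22·π_1 + 0.27·π_2 + 0.27·π_3 + 0.23·π_4
π_3 = 0.27·π_1 + 0.27·π_2 + 0.24·π_3 + 0.26·π_4
Solving with the normalization constraint gives π = (0.2601, 0.2477, 0.2599, 0.2323).
So the stationary probability of Flat is 0.2599.

0.2599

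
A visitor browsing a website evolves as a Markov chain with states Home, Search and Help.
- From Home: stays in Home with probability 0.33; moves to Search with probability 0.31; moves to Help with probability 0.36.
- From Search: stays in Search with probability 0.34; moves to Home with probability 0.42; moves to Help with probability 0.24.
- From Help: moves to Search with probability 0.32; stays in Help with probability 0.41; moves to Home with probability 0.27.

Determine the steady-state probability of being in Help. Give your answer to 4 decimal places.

0.3381

Let the stationary distribution be π with π = πP and π_1 + π_2 + π_3 = 1.
π_1 = 0.33·π_1 + 0.42·π_2 + 0.27·π_3
π_2 = 0.31·π_1 + 0.34·π_2 + 0.32·π_3
Solving with the normalization constraint gives π = (0.3388, 0.3231, 0.3381).
So the stationary probability of Help is 0.3381.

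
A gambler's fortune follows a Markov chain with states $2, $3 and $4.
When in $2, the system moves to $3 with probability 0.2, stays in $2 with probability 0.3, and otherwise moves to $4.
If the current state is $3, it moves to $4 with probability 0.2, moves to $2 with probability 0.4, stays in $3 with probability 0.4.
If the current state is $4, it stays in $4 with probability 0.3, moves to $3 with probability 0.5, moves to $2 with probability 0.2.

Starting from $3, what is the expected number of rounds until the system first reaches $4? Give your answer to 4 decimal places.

Let t(s) be the expected number of rounds to first reach $4 from state s, with t($4) = 0. Conditioning on the first round:
t($2) = 1 + 0.3·t($2) + 0.2·t($3)
t($3) = 1 + 0.4·t($2) + 0.4·t($3)
Solving: t($2) = 2.3529, t($3) = 3.2353.
Expected rounds from $3 to $4: 3.2353.

3.2353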